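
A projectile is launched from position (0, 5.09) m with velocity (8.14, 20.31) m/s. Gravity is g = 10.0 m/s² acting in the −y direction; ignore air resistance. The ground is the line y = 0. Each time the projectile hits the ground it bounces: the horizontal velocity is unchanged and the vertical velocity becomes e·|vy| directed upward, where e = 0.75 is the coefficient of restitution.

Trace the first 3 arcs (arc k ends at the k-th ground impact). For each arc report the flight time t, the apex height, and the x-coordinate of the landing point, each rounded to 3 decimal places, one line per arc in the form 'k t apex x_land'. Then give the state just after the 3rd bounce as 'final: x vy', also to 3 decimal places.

1 4.299 25.715 34.992
2 3.402 14.465 62.682
3 2.551 8.136 83.450
final: 83.450 9.567

Arc 1: start y=5.090, vy=20.310 → t=4.299, apex=25.715, x_land=34.992, impact vy=-22.678
  bounce: vy ← 0.75·22.678 = 17.009
Arc 2: start y=0.000, vy=17.009 → t=3.402, apex=14.465, x_land=62.682, impact vy=-17.009
  bounce: vy ← 0.75·17.009 = 12.756
Arc 3: start y=0.000, vy=12.756 → t=2.551, apex=8.136, x_land=83.450, impact vy=-12.756
  bounce: vy ← 0.75·12.756 = 9.567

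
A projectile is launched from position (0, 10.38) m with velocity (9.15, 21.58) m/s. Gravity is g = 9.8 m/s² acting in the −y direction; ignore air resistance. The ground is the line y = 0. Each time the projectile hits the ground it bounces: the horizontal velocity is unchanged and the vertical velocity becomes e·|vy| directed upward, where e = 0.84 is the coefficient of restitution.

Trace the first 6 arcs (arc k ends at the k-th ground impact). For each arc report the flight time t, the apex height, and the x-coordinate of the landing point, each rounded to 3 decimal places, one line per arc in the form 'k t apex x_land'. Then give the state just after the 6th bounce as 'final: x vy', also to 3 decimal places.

1 4.842 34.140 44.301
2 4.434 24.089 84.876
3 3.725 16.997 118.960
4 3.129 11.993 147.590
5 2.628 8.462 171.639
6 2.208 5.971 191.841
final: 191.841 9.087

Arc 1: start y=10.380, vy=21.580 → t=4.842, apex=34.140, x_land=44.301, impact vy=-25.868
  bounce: vy ← 0.84·25.868 = 21.729
Arc 2: start y=0.000, vy=21.729 → t=4.434, apex=24.089, x_land=84.876, impact vy=-21.729
  bounce: vy ← 0.84·21.729 = 18.252
Arc 3: start y=0.000, vy=18.252 → t=3.725, apex=16.997, x_land=118.960, impact vy=-18.252
  bounce: vy ← 0.84·18.252 = 15.332
Arc 4: start y=0.000, vy=15.332 → t=3.129, apex=11.993, x_land=147.590, impact vy=-15.332
  bounce: vy ← 0.84·15.332 = 12.879
Arc 5: start y=0.000, vy=12.879 → t=2.628, apex=8.462, x_land=171.639, impact vy=-12.879
  bounce: vy ← 0.84·12.879 = 10.818
Arc 6: start y=0.000, vy=10.818 → t=2.208, apex=5.971, x_land=191.841, impact vy=-10.818
  bounce: vy ← 0.84·10.818 = 9.087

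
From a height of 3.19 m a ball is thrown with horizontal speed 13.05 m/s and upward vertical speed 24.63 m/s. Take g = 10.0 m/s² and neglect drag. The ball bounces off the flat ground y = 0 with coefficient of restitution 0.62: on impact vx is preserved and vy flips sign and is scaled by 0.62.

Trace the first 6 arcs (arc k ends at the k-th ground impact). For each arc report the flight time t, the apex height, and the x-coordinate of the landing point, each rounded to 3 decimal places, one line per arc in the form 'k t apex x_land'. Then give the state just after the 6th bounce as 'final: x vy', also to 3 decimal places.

Arc 1: start y=3.190, vy=24.630 → t=5.052, apex=33.522, x_land=65.932, impact vy=-25.893
  bounce: vy ← 0.62·25.893 = 16.054
Arc 2: start y=0.000, vy=16.054 → t=3.211, apex=12.886, x_land=107.832, impact vy=-16.054
  bounce: vy ← 0.62·16.054 = 9.953
Arc 3: start y=0.000, vy=9.953 → t=1.991, apex=4.953, x_land=133.810, impact vy=-9.953
  bounce: vy ← 0.62·9.953 = 6.171
Arc 4: start y=0.000, vy=6.171 → t=1.234, apex=1.904, x_land=149.916, impact vy=-6.171
  bounce: vy ← 0.62·6.171 = 3.826
Arc 5: start y=0.000, vy=3.826 → t=0.765, apex=0.732, x_land=159.902, impact vy=-3.826
  bounce: vy ← 0.62·3.826 = 2.372
Arc 6: start y=0.000, vy=2.372 → t=0.474, apex=0.281, x_land=166.093, impact vy=-2.372
  bounce: vy ← 0.62·2.372 = 1.471

1 5.052 33.522 65.932
2 3.211 12.886 107.832
3 1.991 4.953 133.810
4 1.234 1.904 149.916
5 0.765 0.732 159.902
6 0.474 0.281 166.093
final: 166.093 1.471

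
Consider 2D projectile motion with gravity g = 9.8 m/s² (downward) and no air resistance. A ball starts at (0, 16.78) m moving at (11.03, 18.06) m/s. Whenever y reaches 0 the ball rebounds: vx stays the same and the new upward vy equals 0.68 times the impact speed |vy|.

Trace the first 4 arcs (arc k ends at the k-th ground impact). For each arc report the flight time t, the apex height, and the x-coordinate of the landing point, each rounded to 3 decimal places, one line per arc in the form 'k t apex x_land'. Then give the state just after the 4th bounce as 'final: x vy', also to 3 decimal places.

Arc 1: start y=16.780, vy=18.060 → t=4.454, apex=33.421, x_land=49.133, impact vy=-25.594
  bounce: vy ← 0.68·25.594 = 17.404
Arc 2: start y=0.000, vy=17.404 → t=3.552, apex=15.454, x_land=88.310, impact vy=-17.404
  bounce: vy ← 0.68·17.404 = 11.835
Arc 3: start y=0.000, vy=11.835 → t=2.415, apex=7.146, x_land=114.950, impact vy=-11.835
  bounce: vy ← 0.68·11.835 = 8.048
Arc 4: start y=0.000, vy=8.048 → t=1.642, apex=3.304, x_land=133.065, impact vy=-8.048
  bounce: vy ← 0.68·8.048 = 5.472

1 4.454 33.421 49.133
2 3.552 15.454 88.310
3 2.415 7.146 114.950
4 1.642 3.304 133.065
final: 133.065 5.472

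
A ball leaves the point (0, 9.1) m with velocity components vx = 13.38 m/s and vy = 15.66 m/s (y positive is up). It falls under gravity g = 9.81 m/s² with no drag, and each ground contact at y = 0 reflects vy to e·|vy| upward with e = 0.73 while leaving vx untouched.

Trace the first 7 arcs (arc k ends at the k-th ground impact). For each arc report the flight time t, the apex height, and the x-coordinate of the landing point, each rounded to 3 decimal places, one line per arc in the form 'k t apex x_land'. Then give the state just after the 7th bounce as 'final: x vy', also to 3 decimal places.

1 3.695 21.599 49.436
2 3.064 11.510 90.429
3 2.237 6.134 120.354
4 1.633 3.269 142.199
5 1.192 1.742 158.146
6 0.870 0.928 169.787
7 0.635 0.495 178.285
final: 178.285 2.274

Arc 1: start y=9.100, vy=15.660 → t=3.695, apex=21.599, x_land=49.436, impact vy=-20.586
  bounce: vy ← 0.73·20.586 = 15.028
Arc 2: start y=0.000, vy=15.028 → t=3.064, apex=11.510, x_land=90.429, impact vy=-15.028
  bounce: vy ← 0.73·15.028 = 10.970
Arc 3: start y=0.000, vy=10.970 → t=2.237, apex=6.134, x_land=120.354, impact vy=-10.970
  bounce: vy ← 0.73·10.970 = 8.008
Arc 4: start y=0.000, vy=8.008 → t=1.633, apex=3.269, x_land=142.199, impact vy=-8.008
  bounce: vy ← 0.73·8.008 = 5.846
Arc 5: start y=0.000, vy=5.846 → t=1.192, apex=1.742, x_land=158.146, impact vy=-5.846
  bounce: vy ← 0.73·5.846 = 4.268
Arc 6: start y=0.000, vy=4.268 → t=0.870, apex=0.928, x_land=169.787, impact vy=-4.268
  bounce: vy ← 0.73·4.268 = 3.115
Arc 7: start y=0.000, vy=3.115 → t=0.635, apex=0.495, x_land=178.285, impact vy=-3.115
  bounce: vy ← 0.73·3.115 = 2.274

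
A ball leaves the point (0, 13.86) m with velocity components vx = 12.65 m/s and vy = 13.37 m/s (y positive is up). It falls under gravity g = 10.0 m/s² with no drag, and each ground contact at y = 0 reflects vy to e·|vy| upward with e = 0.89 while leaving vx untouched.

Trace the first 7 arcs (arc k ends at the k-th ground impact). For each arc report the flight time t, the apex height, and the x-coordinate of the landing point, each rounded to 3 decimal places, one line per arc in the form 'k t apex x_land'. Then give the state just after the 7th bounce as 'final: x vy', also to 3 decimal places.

1 3.472 22.798 43.925
2 3.801 18.058 92.006
3 3.383 14.304 134.798
4 3.011 11.330 172.883
5 2.679 8.975 206.778
6 2.385 7.109 236.945
7 2.122 5.631 263.794
final: 263.794 9.445

Arc 1: start y=13.860, vy=13.370 → t=3.472, apex=22.798, x_land=43.925, impact vy=-21.353
  bounce: vy ← 0.89·21.353 = 19.004
Arc 2: start y=0.000, vy=19.004 → t=3.801, apex=18.058, x_land=92.006, impact vy=-19.004
  bounce: vy ← 0.89·19.004 = 16.914
Arc 3: start y=0.000, vy=16.914 → t=3.383, apex=14.304, x_land=134.798, impact vy=-16.914
  bounce: vy ← 0.89·16.914 = 15.053
Arc 4: start y=0.000, vy=15.053 → t=3.011, apex=11.330, x_land=172.883, impact vy=-15.053
  bounce: vy ← 0.89·15.053 = 13.397
Arc 5: start y=0.000, vy=13.397 → t=2.679, apex=8.975, x_land=206.778, impact vy=-13.397
  bounce: vy ← 0.89·13.397 = 11.924
Arc 6: start y=0.000, vy=11.924 → t=2.385, apex=7.109, x_land=236.945, impact vy=-11.924
  bounce: vy ← 0.89·11.924 = 10.612
Arc 7: start y=0.000, vy=10.612 → t=2.122, apex=5.631, x_land=263.794, impact vy=-10.612
  bounce: vy ← 0.89·10.612 = 9.445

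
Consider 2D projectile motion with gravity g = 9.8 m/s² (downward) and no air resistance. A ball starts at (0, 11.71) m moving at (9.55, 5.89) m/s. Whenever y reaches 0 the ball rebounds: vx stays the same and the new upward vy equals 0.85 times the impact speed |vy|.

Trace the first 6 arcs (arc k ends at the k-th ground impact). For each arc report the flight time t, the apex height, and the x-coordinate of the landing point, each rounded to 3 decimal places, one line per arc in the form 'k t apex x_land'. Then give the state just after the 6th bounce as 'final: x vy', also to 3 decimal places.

1 2.260 13.480 21.580
2 2.820 9.739 48.507
3 2.397 7.037 71.396
4 2.037 5.084 90.851
5 1.732 3.673 107.388
6 1.472 2.654 121.444
final: 121.444 6.130

Arc 1: start y=11.710, vy=5.890 → t=2.260, apex=13.480, x_land=21.580, impact vy=-16.254
  bounce: vy ← 0.85·16.254 = 13.816
Arc 2: start y=0.000, vy=13.816 → t=2.820, apex=9.739, x_land=48.507, impact vy=-13.816
  bounce: vy ← 0.85·13.816 = 11.744
Arc 3: start y=0.000, vy=11.744 → t=2.397, apex=7.037, x_land=71.396, impact vy=-11.744
  bounce: vy ← 0.85·11.744 = 9.982
Arc 4: start y=0.000, vy=9.982 → t=2.037, apex=5.084, x_land=90.851, impact vy=-9.982
  bounce: vy ← 0.85·9.982 = 8.485
Arc 5: start y=0.000, vy=8.485 → t=1.732, apex=3.673, x_land=107.388, impact vy=-8.485
  bounce: vy ← 0.85·8.485 = 7.212
Arc 6: start y=0.000, vy=7.212 → t=1.472, apex=2.654, x_land=121.444, impact vy=-7.212
  bounce: vy ← 0.85·7.212 = 6.130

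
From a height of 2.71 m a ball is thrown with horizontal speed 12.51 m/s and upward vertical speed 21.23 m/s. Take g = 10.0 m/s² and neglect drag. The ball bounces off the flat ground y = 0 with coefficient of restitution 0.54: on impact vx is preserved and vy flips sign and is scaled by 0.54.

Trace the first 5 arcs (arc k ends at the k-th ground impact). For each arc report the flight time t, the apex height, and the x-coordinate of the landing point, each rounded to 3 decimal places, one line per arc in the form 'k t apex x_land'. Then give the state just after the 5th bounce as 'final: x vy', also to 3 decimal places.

1 4.370 25.246 54.669
2 2.427 7.362 85.028
3 1.310 2.147 101.422
4 0.708 0.626 110.275
5 0.382 0.183 115.055
final: 115.055 1.032

Arc 1: start y=2.710, vy=21.230 → t=4.370, apex=25.246, x_land=54.669, impact vy=-22.470
  bounce: vy ← 0.54·22.470 = 12.134
Arc 2: start y=0.000, vy=12.134 → t=2.427, apex=7.362, x_land=85.028, impact vy=-12.134
  bounce: vy ← 0.54·12.134 = 6.552
Arc 3: start y=0.000, vy=6.552 → t=1.310, apex=2.147, x_land=101.422, impact vy=-6.552
  bounce: vy ← 0.54·6.552 = 3.538
Arc 4: start y=0.000, vy=3.538 → t=0.708, apex=0.626, x_land=110.275, impact vy=-3.538
  bounce: vy ← 0.54·3.538 = 1.911
Arc 5: start y=0.000, vy=1.911 → t=0.382, apex=0.183, x_land=115.055, impact vy=-1.911
  bounce: vy ← 0.54·1.911 = 1.032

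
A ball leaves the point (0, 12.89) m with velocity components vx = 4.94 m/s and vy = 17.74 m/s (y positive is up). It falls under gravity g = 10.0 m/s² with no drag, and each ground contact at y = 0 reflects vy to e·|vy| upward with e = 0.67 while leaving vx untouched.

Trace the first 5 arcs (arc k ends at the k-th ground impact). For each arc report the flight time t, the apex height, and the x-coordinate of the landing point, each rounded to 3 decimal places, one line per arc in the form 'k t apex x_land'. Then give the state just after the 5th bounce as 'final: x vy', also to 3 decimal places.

1 4.167 28.625 20.584
2 3.206 12.850 36.422
3 2.148 5.768 47.034
4 1.439 2.589 54.144
5 0.964 1.162 58.908
final: 58.908 3.230

Arc 1: start y=12.890, vy=17.740 → t=4.167, apex=28.625, x_land=20.584, impact vy=-23.927
  bounce: vy ← 0.67·23.927 = 16.031
Arc 2: start y=0.000, vy=16.031 → t=3.206, apex=12.850, x_land=36.422, impact vy=-16.031
  bounce: vy ← 0.67·16.031 = 10.741
Arc 3: start y=0.000, vy=10.741 → t=2.148, apex=5.768, x_land=47.034, impact vy=-10.741
  bounce: vy ← 0.67·10.741 = 7.196
Arc 4: start y=0.000, vy=7.196 → t=1.439, apex=2.589, x_land=54.144, impact vy=-7.196
  bounce: vy ← 0.67·7.196 = 4.822
Arc 5: start y=0.000, vy=4.822 → t=0.964, apex=1.162, x_land=58.908, impact vy=-4.822
  bounce: vy ← 0.67·4.822 = 3.230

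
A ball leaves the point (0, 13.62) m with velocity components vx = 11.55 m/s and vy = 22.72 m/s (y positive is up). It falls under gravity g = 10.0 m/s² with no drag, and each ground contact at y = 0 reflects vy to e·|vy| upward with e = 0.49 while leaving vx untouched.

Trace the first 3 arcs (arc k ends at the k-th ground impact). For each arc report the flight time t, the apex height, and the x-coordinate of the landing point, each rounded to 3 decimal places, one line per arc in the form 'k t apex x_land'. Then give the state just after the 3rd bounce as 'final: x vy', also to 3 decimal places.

Arc 1: start y=13.620, vy=22.720 → t=5.080, apex=39.430, x_land=58.676, impact vy=-28.082
  bounce: vy ← 0.49·28.082 = 13.760
Arc 2: start y=0.000, vy=13.760 → t=2.752, apex=9.467, x_land=90.462, impact vy=-13.760
  bounce: vy ← 0.49·13.760 = 6.742
Arc 3: start y=0.000, vy=6.742 → t=1.348, apex=2.273, x_land=106.037, impact vy=-6.742
  bounce: vy ← 0.49·6.742 = 3.304

1 5.080 39.430 58.676
2 2.752 9.467 90.462
3 1.348 2.273 106.037
final: 106.037 3.304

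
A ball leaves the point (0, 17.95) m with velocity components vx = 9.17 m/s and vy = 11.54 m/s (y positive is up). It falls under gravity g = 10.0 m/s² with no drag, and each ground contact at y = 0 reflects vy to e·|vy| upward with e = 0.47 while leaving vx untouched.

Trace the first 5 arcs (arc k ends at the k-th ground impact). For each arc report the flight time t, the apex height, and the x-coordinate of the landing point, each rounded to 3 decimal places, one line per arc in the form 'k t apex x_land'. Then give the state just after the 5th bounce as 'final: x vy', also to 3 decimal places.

Arc 1: start y=17.950, vy=11.540 → t=3.372, apex=24.609, x_land=30.926, impact vy=-22.185
  bounce: vy ← 0.47·22.185 = 10.427
Arc 2: start y=0.000, vy=10.427 → t=2.085, apex=5.436, x_land=50.049, impact vy=-10.427
  bounce: vy ← 0.47·10.427 = 4.901
Arc 3: start y=0.000, vy=4.901 → t=0.980, apex=1.201, x_land=59.037, impact vy=-4.901
  bounce: vy ← 0.47·4.901 = 2.303
Arc 4: start y=0.000, vy=2.303 → t=0.461, apex=0.265, x_land=63.261, impact vy=-2.303
  bounce: vy ← 0.47·2.303 = 1.083
Arc 5: start y=0.000, vy=1.083 → t=0.217, apex=0.059, x_land=65.246, impact vy=-1.083
  bounce: vy ← 0.47·1.083 = 0.509

1 3.372 24.609 30.926
2 2.085 5.436 50.049
3 0.980 1.201 59.037
4 0.461 0.265 63.261
5 0.217 0.059 65.246
final: 65.246 0.509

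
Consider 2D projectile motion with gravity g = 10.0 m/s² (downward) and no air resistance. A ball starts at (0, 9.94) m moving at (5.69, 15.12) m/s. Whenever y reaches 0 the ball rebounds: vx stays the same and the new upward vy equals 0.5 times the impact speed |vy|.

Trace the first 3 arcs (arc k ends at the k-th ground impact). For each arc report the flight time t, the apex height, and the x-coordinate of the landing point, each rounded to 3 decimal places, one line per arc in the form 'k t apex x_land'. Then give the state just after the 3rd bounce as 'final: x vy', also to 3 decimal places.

1 3.579 21.371 20.367
2 2.067 5.343 32.130
3 1.034 1.336 38.012
final: 38.012 2.584

Arc 1: start y=9.940, vy=15.120 → t=3.579, apex=21.371, x_land=20.367, impact vy=-20.674
  bounce: vy ← 0.5·20.674 = 10.337
Arc 2: start y=0.000, vy=10.337 → t=2.067, apex=5.343, x_land=32.130, impact vy=-10.337
  bounce: vy ← 0.5·10.337 = 5.169
Arc 3: start y=0.000, vy=5.169 → t=1.034, apex=1.336, x_land=38.012, impact vy=-5.169
  bounce: vy ← 0.5·5.169 = 2.584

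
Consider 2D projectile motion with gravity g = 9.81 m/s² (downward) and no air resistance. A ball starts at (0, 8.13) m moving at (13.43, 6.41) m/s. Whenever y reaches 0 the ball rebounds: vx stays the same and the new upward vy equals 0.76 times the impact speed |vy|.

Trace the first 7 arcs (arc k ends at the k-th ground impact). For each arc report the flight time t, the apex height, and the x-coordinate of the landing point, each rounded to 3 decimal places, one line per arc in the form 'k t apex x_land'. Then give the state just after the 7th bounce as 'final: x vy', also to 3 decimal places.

Arc 1: start y=8.130, vy=6.410 → t=2.097, apex=10.224, x_land=28.165, impact vy=-14.163
  bounce: vy ← 0.76·14.163 = 10.764
Arc 2: start y=0.000, vy=10.764 → t=2.195, apex=5.905, x_land=57.637, impact vy=-10.764
  bounce: vy ← 0.76·10.764 = 8.181
Arc 3: start y=0.000, vy=8.181 → t=1.668, apex=3.411, x_land=80.036, impact vy=-8.181
  bounce: vy ← 0.76·8.181 = 6.217
Arc 4: start y=0.000, vy=6.217 → t=1.268, apex=1.970, x_land=97.060, impact vy=-6.217
  bounce: vy ← 0.76·6.217 = 4.725
Arc 5: start y=0.000, vy=4.725 → t=0.963, apex=1.138, x_land=109.997, impact vy=-4.725
  bounce: vy ← 0.76·4.725 = 3.591
Arc 6: start y=0.000, vy=3.591 → t=0.732, apex=0.657, x_land=119.830, impact vy=-3.591
  bounce: vy ← 0.76·3.591 = 2.729
Arc 7: start y=0.000, vy=2.729 → t=0.556, apex=0.380, x_land=127.303, impact vy=-2.729
  bounce: vy ← 0.76·2.729 = 2.074

1 2.097 10.224 28.165
2 2.195 5.905 57.637
3 1.668 3.411 80.036
4 1.268 1.970 97.060
5 0.963 1.138 109.997
6 0.732 0.657 119.830
7 0.556 0.380 127.303
final: 127.303 2.074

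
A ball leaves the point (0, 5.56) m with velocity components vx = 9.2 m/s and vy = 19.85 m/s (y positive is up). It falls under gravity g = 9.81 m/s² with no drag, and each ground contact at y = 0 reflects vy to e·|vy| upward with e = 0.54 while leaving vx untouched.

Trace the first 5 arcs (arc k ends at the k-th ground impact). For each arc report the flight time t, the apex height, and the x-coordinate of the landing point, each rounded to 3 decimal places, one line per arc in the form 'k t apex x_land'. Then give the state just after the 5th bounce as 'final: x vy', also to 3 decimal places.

1 4.310 25.643 39.651
2 2.469 7.477 62.369
3 1.333 2.180 74.637
4 0.720 0.636 81.262
5 0.389 0.185 84.839
final: 84.839 1.030

Arc 1: start y=5.560, vy=19.850 → t=4.310, apex=25.643, x_land=39.651, impact vy=-22.430
  bounce: vy ← 0.54·22.430 = 12.112
Arc 2: start y=0.000, vy=12.112 → t=2.469, apex=7.477, x_land=62.369, impact vy=-12.112
  bounce: vy ← 0.54·12.112 = 6.541
Arc 3: start y=0.000, vy=6.541 → t=1.333, apex=2.180, x_land=74.637, impact vy=-6.541
  bounce: vy ← 0.54·6.541 = 3.532
Arc 4: start y=0.000, vy=3.532 → t=0.720, apex=0.636, x_land=81.262, impact vy=-3.532
  bounce: vy ← 0.54·3.532 = 1.907
Arc 5: start y=0.000, vy=1.907 → t=0.389, apex=0.185, x_land=84.839, impact vy=-1.907
  bounce: vy ← 0.54·1.907 = 1.030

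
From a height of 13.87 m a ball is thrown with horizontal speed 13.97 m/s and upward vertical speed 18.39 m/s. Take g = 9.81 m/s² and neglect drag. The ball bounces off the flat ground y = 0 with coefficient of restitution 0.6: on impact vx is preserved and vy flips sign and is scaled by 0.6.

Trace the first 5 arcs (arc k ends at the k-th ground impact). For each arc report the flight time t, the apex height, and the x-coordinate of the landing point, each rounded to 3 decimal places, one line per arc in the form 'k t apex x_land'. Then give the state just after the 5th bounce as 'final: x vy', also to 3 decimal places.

1 4.393 31.107 61.369
2 3.022 11.199 103.586
3 1.813 4.031 128.917
4 1.088 1.451 144.115
5 0.653 0.522 153.234
final: 153.234 1.921

Arc 1: start y=13.870, vy=18.390 → t=4.393, apex=31.107, x_land=61.369, impact vy=-24.705
  bounce: vy ← 0.6·24.705 = 14.823
Arc 2: start y=0.000, vy=14.823 → t=3.022, apex=11.199, x_land=103.586, impact vy=-14.823
  bounce: vy ← 0.6·14.823 = 8.894
Arc 3: start y=0.000, vy=8.894 → t=1.813, apex=4.031, x_land=128.917, impact vy=-8.894
  bounce: vy ← 0.6·8.894 = 5.336
Arc 4: start y=0.000, vy=5.336 → t=1.088, apex=1.451, x_land=144.115, impact vy=-5.336
  bounce: vy ← 0.6·5.336 = 3.202
Arc 5: start y=0.000, vy=3.202 → t=0.653, apex=0.522, x_land=153.234, impact vy=-3.202
  bounce: vy ← 0.6·3.202 = 1.921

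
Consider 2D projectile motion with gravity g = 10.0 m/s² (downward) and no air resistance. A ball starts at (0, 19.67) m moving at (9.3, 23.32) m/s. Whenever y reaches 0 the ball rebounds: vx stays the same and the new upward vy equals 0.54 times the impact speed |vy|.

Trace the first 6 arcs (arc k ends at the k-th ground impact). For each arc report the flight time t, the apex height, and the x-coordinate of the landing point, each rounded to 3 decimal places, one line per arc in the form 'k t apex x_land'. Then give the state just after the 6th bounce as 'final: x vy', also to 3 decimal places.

1 5.393 46.861 50.159
2 3.306 13.665 80.907
3 1.785 3.985 97.512
4 0.964 1.162 106.478
5 0.521 0.339 111.320
6 0.281 0.099 113.935
final: 113.935 0.759

Arc 1: start y=19.670, vy=23.320 → t=5.393, apex=46.861, x_land=50.159, impact vy=-30.614
  bounce: vy ← 0.54·30.614 = 16.532
Arc 2: start y=0.000, vy=16.532 → t=3.306, apex=13.665, x_land=80.907, impact vy=-16.532
  bounce: vy ← 0.54·16.532 = 8.927
Arc 3: start y=0.000, vy=8.927 → t=1.785, apex=3.985, x_land=97.512, impact vy=-8.927
  bounce: vy ← 0.54·8.927 = 4.821
Arc 4: start y=0.000, vy=4.821 → t=0.964, apex=1.162, x_land=106.478, impact vy=-4.821
  bounce: vy ← 0.54·4.821 = 2.603
Arc 5: start y=0.000, vy=2.603 → t=0.521, apex=0.339, x_land=111.320, impact vy=-2.603
  bounce: vy ← 0.54·2.603 = 1.406
Arc 6: start y=0.000, vy=1.406 → t=0.281, apex=0.099, x_land=113.935, impact vy=-1.406
  bounce: vy ← 0.54·1.406 = 0.759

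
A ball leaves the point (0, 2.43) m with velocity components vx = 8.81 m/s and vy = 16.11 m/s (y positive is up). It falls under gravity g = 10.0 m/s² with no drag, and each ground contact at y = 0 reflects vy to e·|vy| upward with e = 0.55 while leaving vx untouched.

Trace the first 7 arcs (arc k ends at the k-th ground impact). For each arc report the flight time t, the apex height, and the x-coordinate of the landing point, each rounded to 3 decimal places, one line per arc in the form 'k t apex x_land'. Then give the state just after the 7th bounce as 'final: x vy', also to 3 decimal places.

1 3.366 15.407 29.658
2 1.931 4.660 46.669
3 1.062 1.410 56.025
4 0.584 0.426 61.171
5 0.321 0.129 64.001
6 0.177 0.039 65.558
7 0.097 0.012 66.414
final: 66.414 0.267

Arc 1: start y=2.430, vy=16.110 → t=3.366, apex=15.407, x_land=29.658, impact vy=-17.554
  bounce: vy ← 0.55·17.554 = 9.655
Arc 2: start y=0.000, vy=9.655 → t=1.931, apex=4.660, x_land=46.669, impact vy=-9.655
  bounce: vy ← 0.55·9.655 = 5.310
Arc 3: start y=0.000, vy=5.310 → t=1.062, apex=1.410, x_land=56.025, impact vy=-5.310
  bounce: vy ← 0.55·5.310 = 2.920
Arc 4: start y=0.000, vy=2.920 → t=0.584, apex=0.426, x_land=61.171, impact vy=-2.920
  bounce: vy ← 0.55·2.920 = 1.606
Arc 5: start y=0.000, vy=1.606 → t=0.321, apex=0.129, x_land=64.001, impact vy=-1.606
  bounce: vy ← 0.55·1.606 = 0.883
Arc 6: start y=0.000, vy=0.883 → t=0.177, apex=0.039, x_land=65.558, impact vy=-0.883
  bounce: vy ← 0.55·0.883 = 0.486
Arc 7: start y=0.000, vy=0.486 → t=0.097, apex=0.012, x_land=66.414, impact vy=-0.486
  bounce: vy ← 0.55·0.486 = 0.267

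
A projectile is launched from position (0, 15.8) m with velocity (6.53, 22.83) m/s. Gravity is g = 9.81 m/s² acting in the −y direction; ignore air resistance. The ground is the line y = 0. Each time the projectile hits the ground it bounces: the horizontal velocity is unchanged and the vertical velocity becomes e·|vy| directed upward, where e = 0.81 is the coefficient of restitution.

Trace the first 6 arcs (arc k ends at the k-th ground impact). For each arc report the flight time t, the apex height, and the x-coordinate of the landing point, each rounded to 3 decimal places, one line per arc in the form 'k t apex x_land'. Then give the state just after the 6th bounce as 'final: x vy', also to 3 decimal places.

1 5.266 42.365 34.388
2 4.761 27.796 65.477
3 3.856 18.237 90.660
4 3.124 11.965 111.057
5 2.530 7.850 127.580
6 2.049 5.151 140.963
final: 140.963 8.143

Arc 1: start y=15.800, vy=22.830 → t=5.266, apex=42.365, x_land=34.388, impact vy=-28.831
  bounce: vy ← 0.81·28.831 = 23.353
Arc 2: start y=0.000, vy=23.353 → t=4.761, apex=27.796, x_land=65.477, impact vy=-23.353
  bounce: vy ← 0.81·23.353 = 18.916
Arc 3: start y=0.000, vy=18.916 → t=3.856, apex=18.237, x_land=90.660, impact vy=-18.916
  bounce: vy ← 0.81·18.916 = 15.322
Arc 4: start y=0.000, vy=15.322 → t=3.124, apex=11.965, x_land=111.057, impact vy=-15.322
  bounce: vy ← 0.81·15.322 = 12.411
Arc 5: start y=0.000, vy=12.411 → t=2.530, apex=7.850, x_land=127.580, impact vy=-12.411
  bounce: vy ← 0.81·12.411 = 10.053
Arc 6: start y=0.000, vy=10.053 → t=2.049, apex=5.151, x_land=140.963, impact vy=-10.053
  bounce: vy ← 0.81·10.053 = 8.143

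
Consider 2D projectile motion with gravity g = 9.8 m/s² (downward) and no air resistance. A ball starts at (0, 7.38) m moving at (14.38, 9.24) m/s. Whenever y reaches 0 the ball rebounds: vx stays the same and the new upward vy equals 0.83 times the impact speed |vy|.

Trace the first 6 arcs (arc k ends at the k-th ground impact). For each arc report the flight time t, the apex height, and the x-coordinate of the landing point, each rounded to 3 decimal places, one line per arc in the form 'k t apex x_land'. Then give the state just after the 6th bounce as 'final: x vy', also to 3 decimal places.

Arc 1: start y=7.380, vy=9.240 → t=2.490, apex=11.736, x_land=35.813, impact vy=-15.167
  bounce: vy ← 0.83·15.167 = 12.588
Arc 2: start y=0.000, vy=12.588 → t=2.569, apex=8.085, x_land=72.756, impact vy=-12.588
  bounce: vy ← 0.83·12.588 = 10.448
Arc 3: start y=0.000, vy=10.448 → t=2.132, apex=5.570, x_land=103.418, impact vy=-10.448
  bounce: vy ← 0.83·10.448 = 8.672
Arc 4: start y=0.000, vy=8.672 → t=1.770, apex=3.837, x_land=128.868, impact vy=-8.672
  bounce: vy ← 0.83·8.672 = 7.198
Arc 5: start y=0.000, vy=7.198 → t=1.469, apex=2.643, x_land=149.991, impact vy=-7.198
  bounce: vy ← 0.83·7.198 = 5.974
Arc 6: start y=0.000, vy=5.974 → t=1.219, apex=1.821, x_land=167.524, impact vy=-5.974
  bounce: vy ← 0.83·5.974 = 4.959

1 2.490 11.736 35.813
2 2.569 8.085 72.756
3 2.132 5.570 103.418
4 1.770 3.837 128.868
5 1.469 2.643 149.991
6 1.219 1.821 167.524
final: 167.524 4.959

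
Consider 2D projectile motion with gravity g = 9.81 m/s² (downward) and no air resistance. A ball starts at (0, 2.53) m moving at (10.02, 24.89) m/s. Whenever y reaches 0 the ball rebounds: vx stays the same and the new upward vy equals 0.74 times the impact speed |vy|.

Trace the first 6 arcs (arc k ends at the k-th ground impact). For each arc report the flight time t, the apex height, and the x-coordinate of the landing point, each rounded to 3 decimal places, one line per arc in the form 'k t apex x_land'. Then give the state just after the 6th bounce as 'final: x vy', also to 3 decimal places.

Arc 1: start y=2.530, vy=24.890 → t=5.174, apex=34.106, x_land=51.845, impact vy=-25.868
  bounce: vy ← 0.74·25.868 = 19.142
Arc 2: start y=0.000, vy=19.142 → t=3.903, apex=18.676, x_land=90.949, impact vy=-19.142
  bounce: vy ← 0.74·19.142 = 14.165
Arc 3: start y=0.000, vy=14.165 → t=2.888, apex=10.227, x_land=119.886, impact vy=-14.165
  bounce: vy ← 0.74·14.165 = 10.482
Arc 4: start y=0.000, vy=10.482 → t=2.137, apex=5.600, x_land=141.299, impact vy=-10.482
  bounce: vy ← 0.74·10.482 = 7.757
Arc 5: start y=0.000, vy=7.757 → t=1.581, apex=3.067, x_land=157.145, impact vy=-7.757
  bounce: vy ← 0.74·7.757 = 5.740
Arc 6: start y=0.000, vy=5.740 → t=1.170, apex=1.679, x_land=168.871, impact vy=-5.740
  bounce: vy ← 0.74·5.740 = 4.248

1 5.174 34.106 51.845
2 3.903 18.676 90.949
3 2.888 10.227 119.886
4 2.137 5.600 141.299
5 1.581 3.067 157.145
6 1.170 1.679 168.871
final: 168.871 4.248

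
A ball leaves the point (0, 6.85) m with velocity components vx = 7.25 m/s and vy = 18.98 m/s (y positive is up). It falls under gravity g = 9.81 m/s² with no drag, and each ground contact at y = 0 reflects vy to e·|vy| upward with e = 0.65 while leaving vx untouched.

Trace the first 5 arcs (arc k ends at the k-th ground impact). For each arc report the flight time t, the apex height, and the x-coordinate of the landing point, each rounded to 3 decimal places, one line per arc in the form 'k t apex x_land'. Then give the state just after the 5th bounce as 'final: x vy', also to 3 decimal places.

Arc 1: start y=6.850, vy=18.980 → t=4.202, apex=25.211, x_land=30.464, impact vy=-22.240
  bounce: vy ← 0.65·22.240 = 14.456
Arc 2: start y=0.000, vy=14.456 → t=2.947, apex=10.652, x_land=51.831, impact vy=-14.456
  bounce: vy ← 0.65·14.456 = 9.397
Arc 3: start y=0.000, vy=9.397 → t=1.916, apex=4.500, x_land=65.720, impact vy=-9.397
  bounce: vy ← 0.65·9.397 = 6.108
Arc 4: start y=0.000, vy=6.108 → t=1.245, apex=1.901, x_land=74.748, impact vy=-6.108
  bounce: vy ← 0.65·6.108 = 3.970
Arc 5: start y=0.000, vy=3.970 → t=0.809, apex=0.803, x_land=80.616, impact vy=-3.970
  bounce: vy ← 0.65·3.970 = 2.581

1 4.202 25.211 30.464
2 2.947 10.652 51.831
3 1.916 4.500 65.720
4 1.245 1.901 74.748
5 0.809 0.803 80.616
final: 80.616 2.581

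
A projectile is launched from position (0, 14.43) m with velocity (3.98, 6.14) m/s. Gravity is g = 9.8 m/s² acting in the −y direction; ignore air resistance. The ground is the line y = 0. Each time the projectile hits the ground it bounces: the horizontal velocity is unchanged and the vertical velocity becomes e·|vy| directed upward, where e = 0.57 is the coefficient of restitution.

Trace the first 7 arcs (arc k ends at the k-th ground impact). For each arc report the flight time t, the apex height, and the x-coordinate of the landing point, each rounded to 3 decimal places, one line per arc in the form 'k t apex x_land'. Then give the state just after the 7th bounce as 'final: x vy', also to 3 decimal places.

1 2.453 16.353 9.765
2 2.083 5.313 18.053
3 1.187 1.726 22.778
4 0.677 0.561 25.471
5 0.386 0.182 27.006
6 0.220 0.059 27.881
7 0.125 0.019 28.380
final: 28.380 0.350

Arc 1: start y=14.430, vy=6.140 → t=2.453, apex=16.353, x_land=9.765, impact vy=-17.903
  bounce: vy ← 0.57·17.903 = 10.205
Arc 2: start y=0.000, vy=10.205 → t=2.083, apex=5.313, x_land=18.053, impact vy=-10.205
  bounce: vy ← 0.57·10.205 = 5.817
Arc 3: start y=0.000, vy=5.817 → t=1.187, apex=1.726, x_land=22.778, impact vy=-5.817
  bounce: vy ← 0.57·5.817 = 3.316
Arc 4: start y=0.000, vy=3.316 → t=0.677, apex=0.561, x_land=25.471, impact vy=-3.316
  bounce: vy ← 0.57·3.316 = 1.890
Arc 5: start y=0.000, vy=1.890 → t=0.386, apex=0.182, x_land=27.006, impact vy=-1.890
  bounce: vy ← 0.57·1.890 = 1.077
Arc 6: start y=0.000, vy=1.077 → t=0.220, apex=0.059, x_land=27.881, impact vy=-1.077
  bounce: vy ← 0.57·1.077 = 0.614
Arc 7: start y=0.000, vy=0.614 → t=0.125, apex=0.019, x_land=28.380, impact vy=-0.614
  bounce: vy ← 0.57·0.614 = 0.350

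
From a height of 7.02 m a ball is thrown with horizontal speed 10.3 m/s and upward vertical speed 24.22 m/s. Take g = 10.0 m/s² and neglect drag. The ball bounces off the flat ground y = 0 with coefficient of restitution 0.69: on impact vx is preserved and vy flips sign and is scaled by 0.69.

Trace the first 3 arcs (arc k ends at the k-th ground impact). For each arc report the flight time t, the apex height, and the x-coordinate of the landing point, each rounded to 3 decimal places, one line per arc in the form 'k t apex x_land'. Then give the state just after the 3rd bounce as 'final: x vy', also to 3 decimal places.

1 5.118 36.350 52.719
2 3.721 17.306 91.044
3 2.567 8.240 117.488
final: 117.488 8.858

Arc 1: start y=7.020, vy=24.220 → t=5.118, apex=36.350, x_land=52.719, impact vy=-26.963
  bounce: vy ← 0.69·26.963 = 18.605
Arc 2: start y=0.000, vy=18.605 → t=3.721, apex=17.306, x_land=91.044, impact vy=-18.605
  bounce: vy ← 0.69·18.605 = 12.837
Arc 3: start y=0.000, vy=12.837 → t=2.567, apex=8.240, x_land=117.488, impact vy=-12.837
  bounce: vy ← 0.69·12.837 = 8.858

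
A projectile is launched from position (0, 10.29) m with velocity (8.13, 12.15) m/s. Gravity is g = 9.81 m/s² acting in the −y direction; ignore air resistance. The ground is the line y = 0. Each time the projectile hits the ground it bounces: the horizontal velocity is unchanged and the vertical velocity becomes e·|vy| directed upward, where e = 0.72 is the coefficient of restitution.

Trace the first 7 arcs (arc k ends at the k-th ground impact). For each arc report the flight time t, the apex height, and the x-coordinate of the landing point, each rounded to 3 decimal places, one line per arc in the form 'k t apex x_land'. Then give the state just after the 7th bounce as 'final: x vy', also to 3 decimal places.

1 3.144 17.814 25.563
2 2.744 9.235 47.874
3 1.976 4.787 63.937
4 1.423 2.482 75.503
5 1.024 1.287 83.831
6 0.737 0.667 89.827
7 0.531 0.346 94.144
final: 94.144 1.875

Arc 1: start y=10.290, vy=12.150 → t=3.144, apex=17.814, x_land=25.563, impact vy=-18.695
  bounce: vy ← 0.72·18.695 = 13.461
Arc 2: start y=0.000, vy=13.461 → t=2.744, apex=9.235, x_land=47.874, impact vy=-13.461
  bounce: vy ← 0.72·13.461 = 9.692
Arc 3: start y=0.000, vy=9.692 → t=1.976, apex=4.787, x_land=63.937, impact vy=-9.692
  bounce: vy ← 0.72·9.692 = 6.978
Arc 4: start y=0.000, vy=6.978 → t=1.423, apex=2.482, x_land=75.503, impact vy=-6.978
  bounce: vy ← 0.72·6.978 = 5.024
Arc 5: start y=0.000, vy=5.024 → t=1.024, apex=1.287, x_land=83.831, impact vy=-5.024
  bounce: vy ← 0.72·5.024 = 3.617
Arc 6: start y=0.000, vy=3.617 → t=0.737, apex=0.667, x_land=89.827, impact vy=-3.617
  bounce: vy ← 0.72·3.617 = 2.605
Arc 7: start y=0.000, vy=2.605 → t=0.531, apex=0.346, x_land=94.144, impact vy=-2.605
  bounce: vy ← 0.72·2.605 = 1.875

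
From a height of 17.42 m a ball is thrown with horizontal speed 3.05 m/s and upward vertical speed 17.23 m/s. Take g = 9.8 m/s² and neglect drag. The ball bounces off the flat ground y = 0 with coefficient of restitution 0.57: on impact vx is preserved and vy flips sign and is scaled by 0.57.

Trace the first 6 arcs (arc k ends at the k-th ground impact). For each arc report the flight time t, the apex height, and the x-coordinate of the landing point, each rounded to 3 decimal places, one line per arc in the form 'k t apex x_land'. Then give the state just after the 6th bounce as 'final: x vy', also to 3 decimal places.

Arc 1: start y=17.420, vy=17.230 → t=4.336, apex=32.567, x_land=13.225, impact vy=-25.265
  bounce: vy ← 0.57·25.265 = 14.401
Arc 2: start y=0.000, vy=14.401 → t=2.939, apex=10.581, x_land=22.189, impact vy=-14.401
  bounce: vy ← 0.57·14.401 = 8.208
Arc 3: start y=0.000, vy=8.208 → t=1.675, apex=3.438, x_land=27.299, impact vy=-8.208
  bounce: vy ← 0.57·8.208 = 4.679
Arc 4: start y=0.000, vy=4.679 → t=0.955, apex=1.117, x_land=30.211, impact vy=-4.679
  bounce: vy ← 0.57·4.679 = 2.667
Arc 5: start y=0.000, vy=2.667 → t=0.544, apex=0.363, x_land=31.871, impact vy=-2.667
  bounce: vy ← 0.57·2.667 = 1.520
Arc 6: start y=0.000, vy=1.520 → t=0.310, apex=0.118, x_land=32.817, impact vy=-1.520
  bounce: vy ← 0.57·1.520 = 0.866

1 4.336 32.567 13.225
2 2.939 10.581 22.189
3 1.675 3.438 27.299
4 0.955 1.117 30.211
5 0.544 0.363 31.871
6 0.310 0.118 32.817
final: 32.817 0.866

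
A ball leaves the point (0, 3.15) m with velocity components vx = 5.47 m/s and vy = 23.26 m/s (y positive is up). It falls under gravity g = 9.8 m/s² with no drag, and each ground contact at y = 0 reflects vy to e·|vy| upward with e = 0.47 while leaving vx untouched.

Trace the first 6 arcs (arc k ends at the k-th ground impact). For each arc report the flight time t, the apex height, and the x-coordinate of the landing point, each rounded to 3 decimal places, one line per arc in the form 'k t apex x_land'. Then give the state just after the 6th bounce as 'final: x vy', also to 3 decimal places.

Arc 1: start y=3.150, vy=23.260 → t=4.879, apex=30.753, x_land=26.687, impact vy=-24.551
  bounce: vy ← 0.47·24.551 = 11.539
Arc 2: start y=0.000, vy=11.539 → t=2.355, apex=6.793, x_land=39.568, impact vy=-11.539
  bounce: vy ← 0.47·11.539 = 5.423
Arc 3: start y=0.000, vy=5.423 → t=1.107, apex=1.501, x_land=45.622, impact vy=-5.423
  bounce: vy ← 0.47·5.423 = 2.549
Arc 4: start y=0.000, vy=2.549 → t=0.520, apex=0.331, x_land=48.468, impact vy=-2.549
  bounce: vy ← 0.47·2.549 = 1.198
Arc 5: start y=0.000, vy=1.198 → t=0.244, apex=0.073, x_land=49.805, impact vy=-1.198
  bounce: vy ← 0.47·1.198 = 0.563
Arc 6: start y=0.000, vy=0.563 → t=0.115, apex=0.016, x_land=50.434, impact vy=-0.563
  bounce: vy ← 0.47·0.563 = 0.265

1 4.879 30.753 26.687
2 2.355 6.793 39.568
3 1.107 1.501 45.622
4 0.520 0.331 48.468
5 0.244 0.073 49.805
6 0.115 0.016 50.434
final: 50.434 0.265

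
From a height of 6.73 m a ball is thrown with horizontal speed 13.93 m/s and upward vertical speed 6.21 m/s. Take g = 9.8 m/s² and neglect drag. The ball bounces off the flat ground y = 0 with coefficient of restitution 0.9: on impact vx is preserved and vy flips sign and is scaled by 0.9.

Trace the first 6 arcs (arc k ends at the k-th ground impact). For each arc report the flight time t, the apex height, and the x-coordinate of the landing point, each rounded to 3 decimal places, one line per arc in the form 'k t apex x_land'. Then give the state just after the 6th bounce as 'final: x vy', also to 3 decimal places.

Arc 1: start y=6.730, vy=6.210 → t=1.966, apex=8.698, x_land=27.386, impact vy=-13.056
  bounce: vy ← 0.9·13.056 = 11.751
Arc 2: start y=0.000, vy=11.751 → t=2.398, apex=7.045, x_land=60.792, impact vy=-11.751
  bounce: vy ← 0.9·11.751 = 10.576
Arc 3: start y=0.000, vy=10.576 → t=2.158, apex=5.706, x_land=90.857, impact vy=-10.576
  bounce: vy ← 0.9·10.576 = 9.518
Arc 4: start y=0.000, vy=9.518 → t=1.942, apex=4.622, x_land=117.916, impact vy=-9.518
  bounce: vy ← 0.9·9.518 = 8.566
Arc 5: start y=0.000, vy=8.566 → t=1.748, apex=3.744, x_land=142.269, impact vy=-8.566
  bounce: vy ← 0.9·8.566 = 7.710
Arc 6: start y=0.000, vy=7.710 → t=1.573, apex=3.033, x_land=164.187, impact vy=-7.710
  bounce: vy ← 0.9·7.710 = 6.939

1 1.966 8.698 27.386
2 2.398 7.045 60.792
3 2.158 5.706 90.857
4 1.942 4.622 117.916
5 1.748 3.744 142.269
6 1.573 3.033 164.187
final: 164.187 6.939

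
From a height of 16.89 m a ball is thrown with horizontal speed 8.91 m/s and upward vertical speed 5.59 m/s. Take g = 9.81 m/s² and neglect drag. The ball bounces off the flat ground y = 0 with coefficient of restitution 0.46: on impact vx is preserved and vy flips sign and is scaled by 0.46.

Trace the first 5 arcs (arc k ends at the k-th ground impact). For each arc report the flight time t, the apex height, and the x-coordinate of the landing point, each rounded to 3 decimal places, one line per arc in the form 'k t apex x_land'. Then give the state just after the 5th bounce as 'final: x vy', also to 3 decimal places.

Arc 1: start y=16.890, vy=5.590 → t=2.511, apex=18.483, x_land=22.373, impact vy=-19.043
  bounce: vy ← 0.46·19.043 = 8.760
Arc 2: start y=0.000, vy=8.760 → t=1.786, apex=3.911, x_land=38.285, impact vy=-8.760
  bounce: vy ← 0.46·8.760 = 4.029
Arc 3: start y=0.000, vy=4.029 → t=0.822, apex=0.828, x_land=45.605, impact vy=-4.029
  bounce: vy ← 0.46·4.029 = 1.854
Arc 4: start y=0.000, vy=1.854 → t=0.378, apex=0.175, x_land=48.972, impact vy=-1.854
  bounce: vy ← 0.46·1.854 = 0.853
Arc 5: start y=0.000, vy=0.853 → t=0.174, apex=0.037, x_land=50.520, impact vy=-0.853
  bounce: vy ← 0.46·0.853 = 0.392

1 2.511 18.483 22.373
2 1.786 3.911 38.285
3 0.822 0.828 45.605
4 0.378 0.175 48.972
5 0.174 0.037 50.520
final: 50.520 0.392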